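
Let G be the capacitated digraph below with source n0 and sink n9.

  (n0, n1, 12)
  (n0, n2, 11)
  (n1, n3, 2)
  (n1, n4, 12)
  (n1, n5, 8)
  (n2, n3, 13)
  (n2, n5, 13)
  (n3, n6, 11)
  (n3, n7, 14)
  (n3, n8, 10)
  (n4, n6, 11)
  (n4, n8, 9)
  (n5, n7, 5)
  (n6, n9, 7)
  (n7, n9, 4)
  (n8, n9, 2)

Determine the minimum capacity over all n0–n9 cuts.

Augment n0→n1→n3→n6→n9: bottleneck 2, flow now 2.
Augment n0→n1→n4→n6→n9: bottleneck 5, flow now 7.
Augment n0→n1→n4→n8→n9: bottleneck 2, flow now 9.
Augment n0→n1→n5→n7→n9: bottleneck 3, flow now 12.
Augment n0→n2→n3→n7→n9: bottleneck 1, flow now 13.
No augmenting path remains; maximum flow = 13.
By max-flow min-cut, the minimum cut capacity equals the max flow.
In the residual graph, reachable from n0: {n0, n1, n2, n3, n4, n5, n6, n7, n8}.
Min-cut edges: n6→n9 (7), n7→n9 (4), n8→n9 (2); capacity 7 + 4 + 2 = 13.

13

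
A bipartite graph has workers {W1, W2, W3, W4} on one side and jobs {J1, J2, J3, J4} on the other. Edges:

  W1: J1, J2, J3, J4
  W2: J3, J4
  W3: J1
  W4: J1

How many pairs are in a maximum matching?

3

Unit-capacity flow: source→left, listed edges, right→sink; max matching = max flow.
Augmenting path W1→J1 (+1); matched 1.
Augmenting path W2→J3 (+1); matched 2.
Augmenting path W3→J1→W1→J2 (+1); matched 3.
No augmenting path remains; maximum matching = 3.
König certificate: {W1, W2, J1} is a vertex cover of size 3 (every listed pair touches it), so no matching can be larger.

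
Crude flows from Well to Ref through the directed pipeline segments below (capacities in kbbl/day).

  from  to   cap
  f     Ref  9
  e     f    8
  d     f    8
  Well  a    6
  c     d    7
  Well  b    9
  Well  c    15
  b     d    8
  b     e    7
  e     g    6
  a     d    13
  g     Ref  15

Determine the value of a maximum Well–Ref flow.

Augment Well→a→d→f→Ref: bottleneck 6, flow now 6.
Augment Well→b→d→f→Ref: bottleneck 2, flow now 8.
Augment Well→b→e→f→Ref: bottleneck 1, flow now 9.
Augment Well→b→e→g→Ref: bottleneck 6, flow now 15.
No augmenting path remains; maximum flow = 15.
In the residual graph, reachable from Well: {Well, a, b, c, d}.
Min-cut edges: b→e (7), d→f (8); capacity 7 + 8 = 15.
This cut is saturated, so no flow can exceed 15.

15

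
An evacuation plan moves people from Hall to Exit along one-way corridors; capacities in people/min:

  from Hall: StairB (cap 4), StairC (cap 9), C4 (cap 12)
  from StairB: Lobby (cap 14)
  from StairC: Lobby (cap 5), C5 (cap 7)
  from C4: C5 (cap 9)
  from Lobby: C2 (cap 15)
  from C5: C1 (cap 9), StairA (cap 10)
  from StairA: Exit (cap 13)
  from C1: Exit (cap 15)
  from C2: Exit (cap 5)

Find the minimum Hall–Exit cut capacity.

Augment Hall→StairB→Lobby→C2→Exit: bottleneck 4, flow now 4.
Augment Hall→StairC→Lobby→C2→Exit: bottleneck 1, flow now 5.
Augment Hall→StairC→C5→StairA→Exit: bottleneck 7, flow now 12.
Augment Hall→C4→C5→StairA→Exit: bottleneck 3, flow now 15.
Augment Hall→C4→C5→C1→Exit: bottleneck 6, flow now 21.
No augmenting path remains; maximum flow = 21.
By max-flow min-cut, the minimum cut capacity equals the max flow.
In the residual graph, reachable from Hall: {Hall, StairB, StairC, C4, Lobby, C2}.
Min-cut edges: StairC→C5 (7), C4→C5 (9), C2→Exit (5); capacity 7 + 9 + 5 = 21.

21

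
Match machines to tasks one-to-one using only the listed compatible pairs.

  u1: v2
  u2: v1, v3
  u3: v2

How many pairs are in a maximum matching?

Unit-capacity flow: source→left, listed edges, right→sink; max matching = max flow.
Augmenting path u1→v2 (+1); matched 1.
Augmenting path u2→v1 (+1); matched 2.
No augmenting path remains; maximum matching = 2.
König certificate: {u2, v2} is a vertex cover of size 2 (every listed pair touches it), so no matching can be larger.

2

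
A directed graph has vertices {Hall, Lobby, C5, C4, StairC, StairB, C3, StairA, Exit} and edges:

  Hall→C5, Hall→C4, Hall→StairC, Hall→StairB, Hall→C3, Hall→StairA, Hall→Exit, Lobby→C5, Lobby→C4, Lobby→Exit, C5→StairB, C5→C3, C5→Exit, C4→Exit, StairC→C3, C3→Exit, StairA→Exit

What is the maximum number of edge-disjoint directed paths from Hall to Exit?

Assign every edge capacity 1; by Menger, the answer equals the max flow.
Path Hall→Exit (+1); total 1.
Path Hall→C5→Exit (+1); total 2.
Path Hall→C4→Exit (+1); total 3.
Path Hall→C3→Exit (+1); total 4.
Path Hall→StairA→Exit (+1); total 5.
No residual Hall→Exit path; max flow = 5.
Certifying cut of size 5: {C3→Exit, Hall→C4, Hall→C5, Hall→Exit, Hall→StairA}.

5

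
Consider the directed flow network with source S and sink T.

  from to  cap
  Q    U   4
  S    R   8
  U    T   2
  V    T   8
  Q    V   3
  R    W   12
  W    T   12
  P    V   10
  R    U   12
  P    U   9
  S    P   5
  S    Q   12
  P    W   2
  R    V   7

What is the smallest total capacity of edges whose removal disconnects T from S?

18

Augment S→P→U→T: bottleneck 2, flow now 2.
Augment S→P→V→T: bottleneck 3, flow now 5.
Augment S→Q→V→T: bottleneck 3, flow now 8.
Augment S→R→V→T: bottleneck 2, flow now 10.
Augment S→R→W→T: bottleneck 6, flow now 16.
Augment S→Q→U→P→W→T: bottleneck 2, flow now 18. (uses reverse residual edge)
No augmenting path remains; maximum flow = 18.
By max-flow min-cut, the minimum cut capacity equals the max flow.
In the residual graph, reachable from S: {S, Q, U}.
Min-cut edges: S→P (5), S→R (8), Q→V (3), U→T (2); capacity 5 + 8 + 3 + 2 = 18.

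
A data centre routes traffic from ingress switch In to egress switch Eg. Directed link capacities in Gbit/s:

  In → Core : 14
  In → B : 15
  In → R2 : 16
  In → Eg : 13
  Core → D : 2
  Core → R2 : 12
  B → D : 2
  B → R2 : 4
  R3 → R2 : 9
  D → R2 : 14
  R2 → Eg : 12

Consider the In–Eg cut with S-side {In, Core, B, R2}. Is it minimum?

No — its capacity is 29, but the minimum cut has capacity 25.

Given cut capacity: 13 + 2 + 2 + 12 = 29.
Augment In→Eg: bottleneck 13, flow now 13.
Augment In→R2→Eg: bottleneck 12, flow now 25.
No augmenting path remains; maximum flow = 25.
In the residual graph, reachable from In: {In, Core, B, D, R2}.
Min-cut edges: In→Eg (13), R2→Eg (12); capacity 13 + 12 = 25.
Cut capacity 29 exceeds the max flow 25, so it is not minimum.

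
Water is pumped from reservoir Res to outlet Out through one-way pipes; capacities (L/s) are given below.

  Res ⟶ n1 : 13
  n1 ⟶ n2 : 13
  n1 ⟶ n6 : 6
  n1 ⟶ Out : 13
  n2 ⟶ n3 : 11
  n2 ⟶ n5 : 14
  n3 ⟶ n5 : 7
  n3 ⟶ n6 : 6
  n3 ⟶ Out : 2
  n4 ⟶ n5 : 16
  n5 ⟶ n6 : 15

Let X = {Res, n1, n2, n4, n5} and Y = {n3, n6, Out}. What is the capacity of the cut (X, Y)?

45

Edges leaving {Res, n1, n2, n4, n5}: n1→n6 (6), n1→Out (13), n2→n3 (11), n5→n6 (15).
Cut capacity = 6 + 13 + 11 + 15 = 45.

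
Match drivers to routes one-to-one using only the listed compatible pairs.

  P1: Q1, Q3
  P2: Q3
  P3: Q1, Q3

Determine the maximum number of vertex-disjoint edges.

2

Unit-capacity flow: source→left, listed edges, right→sink; max matching = max flow.
Augmenting path P1→Q1 (+1); matched 1.
Augmenting path P2→Q3 (+1); matched 2.
No augmenting path remains; maximum matching = 2.
König certificate: {Q1, Q3} is a vertex cover of size 2 (every listed pair touches it), so no matching can be larger.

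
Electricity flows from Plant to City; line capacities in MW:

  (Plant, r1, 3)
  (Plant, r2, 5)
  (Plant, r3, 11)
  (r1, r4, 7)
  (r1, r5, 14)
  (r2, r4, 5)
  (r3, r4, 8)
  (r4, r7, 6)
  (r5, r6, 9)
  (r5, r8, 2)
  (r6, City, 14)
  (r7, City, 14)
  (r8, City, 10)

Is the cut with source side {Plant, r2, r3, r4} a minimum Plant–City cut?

Given cut capacity: 3 + 6 = 9.
Augment Plant→r1→r4→r7→City: bottleneck 3, flow now 3.
Augment Plant→r2→r4→r7→City: bottleneck 3, flow now 6.
Augment Plant→r2→r4→r1→r5→r6→City: bottleneck 2, flow now 8. (uses reverse residual edge)
Augment Plant→r3→r4→r1→r5→r6→City: bottleneck 1, flow now 9. (uses reverse residual edge)
No augmenting path remains; maximum flow = 9.
Cut capacity 9 equals the max flow, so it is a minimum cut.

Yes — it is a minimum cut (capacity 9).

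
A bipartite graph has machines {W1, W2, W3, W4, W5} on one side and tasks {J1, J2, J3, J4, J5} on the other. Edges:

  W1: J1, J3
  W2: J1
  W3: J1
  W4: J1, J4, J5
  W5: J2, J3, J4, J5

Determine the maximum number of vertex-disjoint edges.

4

Unit-capacity flow: source→left, listed edges, right→sink; max matching = max flow.
Augmenting path W1→J1 (+1); matched 1.
Augmenting path W4→J4 (+1); matched 2.
Augmenting path W5→J2 (+1); matched 3.
Augmenting path W2→J1→W1→J3 (+1); matched 4.
No augmenting path remains; maximum matching = 4.
König certificate: {W1, W4, W5, J1} is a vertex cover of size 4 (every listed pair touches it), so no matching can be larger.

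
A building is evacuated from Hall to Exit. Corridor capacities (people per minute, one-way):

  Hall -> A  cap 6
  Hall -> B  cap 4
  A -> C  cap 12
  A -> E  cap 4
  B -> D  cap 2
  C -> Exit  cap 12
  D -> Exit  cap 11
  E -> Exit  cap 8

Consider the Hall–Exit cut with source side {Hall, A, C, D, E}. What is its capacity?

Edges leaving {Hall, A, C, D, E}: Hall→B (4), C→Exit (12), D→Exit (11), E→Exit (8).
Cut capacity = 4 + 12 + 11 + 8 = 35.

35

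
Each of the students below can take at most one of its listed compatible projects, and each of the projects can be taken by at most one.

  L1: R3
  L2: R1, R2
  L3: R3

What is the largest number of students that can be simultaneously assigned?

2

Unit-capacity flow: source→left, listed edges, right→sink; max matching = max flow.
Augmenting path L1→R3 (+1); matched 1.
Augmenting path L2→R1 (+1); matched 2.
No augmenting path remains; maximum matching = 2.
König certificate: {L2, R3} is a vertex cover of size 2 (every listed pair touches it), so no matching can be larger.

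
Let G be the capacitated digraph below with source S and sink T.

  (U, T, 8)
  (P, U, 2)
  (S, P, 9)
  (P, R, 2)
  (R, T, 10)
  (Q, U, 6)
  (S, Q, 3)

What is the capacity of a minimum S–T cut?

Augment S→P→R→T: bottleneck 2, flow now 2.
Augment S→P→U→T: bottleneck 2, flow now 4.
Augment S→Q→U→T: bottleneck 3, flow now 7.
No augmenting path remains; maximum flow = 7.
By max-flow min-cut, the minimum cut capacity equals the max flow.
In the residual graph, reachable from S: {S, P}.
Min-cut edges: S→Q (3), P→R (2), P→U (2); capacity 3 + 2 + 2 = 7.

7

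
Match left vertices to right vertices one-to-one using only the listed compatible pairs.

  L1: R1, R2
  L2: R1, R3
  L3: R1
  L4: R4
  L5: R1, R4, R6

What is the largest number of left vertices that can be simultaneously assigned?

5

Unit-capacity flow: source→left, listed edges, right→sink; max matching = max flow.
Augmenting path L1→R1 (+1); matched 1.
Augmenting path L2→R3 (+1); matched 2.
Augmenting path L4→R4 (+1); matched 3.
Augmenting path L5→R6 (+1); matched 4.
Augmenting path L3→R1→L1→R2 (+1); matched 5.
No augmenting path remains; maximum matching = 5.
König certificate: {L1, L2, L3, L4, L5} is a vertex cover of size 5 (every listed pair touches it), so no matching can be larger.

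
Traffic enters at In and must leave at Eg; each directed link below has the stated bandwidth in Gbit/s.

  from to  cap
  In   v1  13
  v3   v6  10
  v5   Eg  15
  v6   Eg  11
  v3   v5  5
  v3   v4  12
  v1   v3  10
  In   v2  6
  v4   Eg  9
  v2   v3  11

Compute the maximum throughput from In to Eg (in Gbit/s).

Augment In→v1→v3→v4→Eg: bottleneck 9, flow now 9.
Augment In→v1→v3→v5→Eg: bottleneck 1, flow now 10.
Augment In→v2→v3→v5→Eg: bottleneck 4, flow now 14.
Augment In→v2→v3→v6→Eg: bottleneck 2, flow now 16.
No augmenting path remains; maximum flow = 16.
In the residual graph, reachable from In: {In, v1}.
Min-cut edges: In→v2 (6), v1→v3 (10); capacity 6 + 10 = 16.
This cut is saturated, so no flow can exceed 16.

16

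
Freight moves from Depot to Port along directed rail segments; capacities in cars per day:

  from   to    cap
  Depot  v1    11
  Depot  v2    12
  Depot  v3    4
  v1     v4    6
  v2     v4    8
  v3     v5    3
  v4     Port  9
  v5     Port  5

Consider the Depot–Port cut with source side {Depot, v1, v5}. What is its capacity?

Edges leaving {Depot, v1, v5}: Depot→v2 (12), Depot→v3 (4), v1→v4 (6), v5→Port (5).
Cut capacity = 12 + 4 + 6 + 5 = 27.

27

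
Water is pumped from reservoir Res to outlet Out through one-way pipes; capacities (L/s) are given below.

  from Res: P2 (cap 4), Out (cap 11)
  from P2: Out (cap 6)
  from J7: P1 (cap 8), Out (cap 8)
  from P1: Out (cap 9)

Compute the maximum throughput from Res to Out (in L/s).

15

Augment Res→Out: bottleneck 11, flow now 11.
Augment Res→P2→Out: bottleneck 4, flow now 15.
No augmenting path remains; maximum flow = 15.
In the residual graph, reachable from Res: {Res}.
Min-cut edges: Res→P2 (4), Res→Out (11); capacity 4 + 11 = 15.
This cut is saturated, so no flow can exceed 15.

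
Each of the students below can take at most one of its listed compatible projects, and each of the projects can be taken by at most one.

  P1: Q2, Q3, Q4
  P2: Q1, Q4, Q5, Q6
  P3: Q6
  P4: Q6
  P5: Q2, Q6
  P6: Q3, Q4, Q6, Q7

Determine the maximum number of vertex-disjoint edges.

5

Unit-capacity flow: source→left, listed edges, right→sink; max matching = max flow.
Augmenting path P1→Q2 (+1); matched 1.
Augmenting path P2→Q1 (+1); matched 2.
Augmenting path P3→Q6 (+1); matched 3.
Augmenting path P6→Q3 (+1); matched 4.
Augmenting path P5→Q2→P1→Q4 (+1); matched 5.
No augmenting path remains; maximum matching = 5.
König certificate: {P1, P2, P5, P6, Q6} is a vertex cover of size 5 (every listed pair touches it), so no matching can be larger.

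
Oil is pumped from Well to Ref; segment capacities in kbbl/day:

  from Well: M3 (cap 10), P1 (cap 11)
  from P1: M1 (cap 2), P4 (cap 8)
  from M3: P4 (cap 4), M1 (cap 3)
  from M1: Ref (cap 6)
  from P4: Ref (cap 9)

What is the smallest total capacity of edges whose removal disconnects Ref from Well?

14

Augment Well→P1→M1→Ref: bottleneck 2, flow now 2.
Augment Well→P1→P4→Ref: bottleneck 8, flow now 10.
Augment Well→M3→M1→Ref: bottleneck 3, flow now 13.
Augment Well→M3→P4→Ref: bottleneck 1, flow now 14.
No augmenting path remains; maximum flow = 14.
By max-flow min-cut, the minimum cut capacity equals the max flow.
In the residual graph, reachable from Well: {Well, P1, M3, P4}.
Min-cut edges: P1→M1 (2), M3→M1 (3), P4→Ref (9); capacity 2 + 3 + 9 = 14.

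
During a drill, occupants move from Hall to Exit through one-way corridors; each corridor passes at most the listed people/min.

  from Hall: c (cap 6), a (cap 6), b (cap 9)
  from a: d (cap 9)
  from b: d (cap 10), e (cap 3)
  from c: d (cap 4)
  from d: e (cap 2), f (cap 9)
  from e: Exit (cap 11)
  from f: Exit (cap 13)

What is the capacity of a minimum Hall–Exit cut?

Augment Hall→b→e→Exit: bottleneck 3, flow now 3.
Augment Hall→a→d→e→Exit: bottleneck 2, flow now 5.
Augment Hall→a→d→f→Exit: bottleneck 4, flow now 9.
Augment Hall→b→d→f→Exit: bottleneck 5, flow now 14.
No augmenting path remains; maximum flow = 14.
By max-flow min-cut, the minimum cut capacity equals the max flow.
In the residual graph, reachable from Hall: {Hall, a, b, c, d}.
Min-cut edges: b→e (3), d→e (2), d→f (9); capacity 3 + 2 + 9 = 14.

14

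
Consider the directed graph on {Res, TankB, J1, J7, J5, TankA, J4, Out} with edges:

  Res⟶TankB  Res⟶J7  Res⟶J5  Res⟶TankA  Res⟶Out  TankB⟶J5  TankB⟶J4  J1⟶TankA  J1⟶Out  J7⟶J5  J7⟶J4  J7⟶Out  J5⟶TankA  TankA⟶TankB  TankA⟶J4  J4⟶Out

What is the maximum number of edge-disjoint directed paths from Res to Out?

3

Assign every edge capacity 1; by Menger, the answer equals the max flow.
Path Res→Out (+1); total 1.
Path Res→J7→Out (+1); total 2.
Path Res→TankB→J4→Out (+1); total 3.
No residual Res→Out path; max flow = 3.
Certifying cut of size 3: {J4→Out, Res→J7, Res→Out}.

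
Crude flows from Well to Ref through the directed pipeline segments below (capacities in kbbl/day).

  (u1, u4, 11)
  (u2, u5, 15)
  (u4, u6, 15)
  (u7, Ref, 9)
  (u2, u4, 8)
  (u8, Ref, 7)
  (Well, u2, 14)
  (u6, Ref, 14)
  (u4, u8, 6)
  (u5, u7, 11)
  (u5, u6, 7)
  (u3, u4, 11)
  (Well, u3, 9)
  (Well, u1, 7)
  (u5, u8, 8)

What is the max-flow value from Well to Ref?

30

Augment Well→u1→u4→u6→Ref: bottleneck 7, flow now 7.
Augment Well→u2→u4→u6→Ref: bottleneck 7, flow now 14.
Augment Well→u2→u4→u8→Ref: bottleneck 1, flow now 15.
Augment Well→u2→u5→u7→Ref: bottleneck 6, flow now 21.
Augment Well→u3→u4→u8→Ref: bottleneck 5, flow now 26.
Augment Well→u3→u4→u2→u5→u7→Ref: bottleneck 3, flow now 29. (uses reverse residual edge)
Augment Well→u3→u4→u2→u5→u8→Ref: bottleneck 1, flow now 30. (uses reverse residual edge)
No augmenting path remains; maximum flow = 30.
In the residual graph, reachable from Well: {Well}.
Min-cut edges: Well→u1 (7), Well→u2 (14), Well→u3 (9); capacity 7 + 14 + 9 = 30.
This cut is saturated, so no flow can exceed 30.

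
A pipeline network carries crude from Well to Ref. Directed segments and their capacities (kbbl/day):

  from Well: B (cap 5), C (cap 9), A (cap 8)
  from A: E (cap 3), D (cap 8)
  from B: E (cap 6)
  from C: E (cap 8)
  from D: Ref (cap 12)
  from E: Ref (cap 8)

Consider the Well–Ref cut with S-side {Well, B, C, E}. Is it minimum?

Given cut capacity: 8 + 8 = 16.
Augment Well→A→D→Ref: bottleneck 8, flow now 8.
Augment Well→B→E→Ref: bottleneck 5, flow now 13.
Augment Well→C→E→Ref: bottleneck 3, flow now 16.
No augmenting path remains; maximum flow = 16.
Cut capacity 16 equals the max flow, so it is a minimum cut.

Yes — it is a minimum cut (capacity 16).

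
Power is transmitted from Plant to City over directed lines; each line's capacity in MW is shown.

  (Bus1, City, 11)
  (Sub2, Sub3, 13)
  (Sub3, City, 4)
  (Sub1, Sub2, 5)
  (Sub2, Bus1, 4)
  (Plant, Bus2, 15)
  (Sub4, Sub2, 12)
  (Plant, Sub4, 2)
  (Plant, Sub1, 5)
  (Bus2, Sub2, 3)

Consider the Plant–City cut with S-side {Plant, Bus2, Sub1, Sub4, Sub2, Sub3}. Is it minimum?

Given cut capacity: 4 + 4 = 8.
Augment Plant→Bus2→Sub2→Bus1→City: bottleneck 3, flow now 3.
Augment Plant→Sub1→Sub2→Bus1→City: bottleneck 1, flow now 4.
Augment Plant→Sub1→Sub2→Sub3→City: bottleneck 4, flow now 8.
No augmenting path remains; maximum flow = 8.
Cut capacity 8 equals the max flow, so it is a minimum cut.

Yes — it is a minimum cut (capacity 8).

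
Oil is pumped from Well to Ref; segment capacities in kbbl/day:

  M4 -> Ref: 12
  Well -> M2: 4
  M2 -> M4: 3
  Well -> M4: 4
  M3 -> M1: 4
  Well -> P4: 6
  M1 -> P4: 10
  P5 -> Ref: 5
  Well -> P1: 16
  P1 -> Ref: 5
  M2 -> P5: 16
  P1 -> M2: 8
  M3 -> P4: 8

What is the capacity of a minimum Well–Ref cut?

17

Augment Well→P1→Ref: bottleneck 5, flow now 5.
Augment Well→M4→Ref: bottleneck 4, flow now 9.
Augment Well→M2→P5→Ref: bottleneck 4, flow now 13.
Augment Well→P1→M2→P5→Ref: bottleneck 1, flow now 14.
Augment Well→P1→M2→M4→Ref: bottleneck 3, flow now 17.
No augmenting path remains; maximum flow = 17.
By max-flow min-cut, the minimum cut capacity equals the max flow.
In the residual graph, reachable from Well: {Well, P1, M2, P5, P4}.
Min-cut edges: Well→M4 (4), P1→Ref (5), M2→M4 (3), P5→Ref (5); capacity 4 + 5 + 3 + 5 = 17.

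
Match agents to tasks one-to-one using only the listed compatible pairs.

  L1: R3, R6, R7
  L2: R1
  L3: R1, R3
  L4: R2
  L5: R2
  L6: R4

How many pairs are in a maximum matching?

5

Unit-capacity flow: source→left, listed edges, right→sink; max matching = max flow.
Augmenting path L1→R3 (+1); matched 1.
Augmenting path L2→R1 (+1); matched 2.
Augmenting path L4→R2 (+1); matched 3.
Augmenting path L6→R4 (+1); matched 4.
Augmenting path L3→R3→L1→R6 (+1); matched 5.
No augmenting path remains; maximum matching = 5.
König certificate: {L1, L2, L3, L6, R2} is a vertex cover of size 5 (every listed pair touches it), so no matching can be larger.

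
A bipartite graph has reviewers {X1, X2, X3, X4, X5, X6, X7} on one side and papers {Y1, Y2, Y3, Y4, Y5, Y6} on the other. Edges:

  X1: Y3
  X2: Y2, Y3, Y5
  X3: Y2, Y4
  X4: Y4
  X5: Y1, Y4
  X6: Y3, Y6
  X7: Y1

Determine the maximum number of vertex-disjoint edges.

Unit-capacity flow: source→left, listed edges, right→sink; max matching = max flow.
Augmenting path X1→Y3 (+1); matched 1.
Augmenting path X2→Y2 (+1); matched 2.
Augmenting path X3→Y4 (+1); matched 3.
Augmenting path X5→Y1 (+1); matched 4.
Augmenting path X6→Y6 (+1); matched 5.
Augmenting path X4→Y4→X3→Y2→X2→Y5 (+1); matched 6.
No augmenting path remains; maximum matching = 6.
König certificate: {X1, X2, X3, X6, Y1, Y4} is a vertex cover of size 6 (every listed pair touches it), so no matching can be larger.

6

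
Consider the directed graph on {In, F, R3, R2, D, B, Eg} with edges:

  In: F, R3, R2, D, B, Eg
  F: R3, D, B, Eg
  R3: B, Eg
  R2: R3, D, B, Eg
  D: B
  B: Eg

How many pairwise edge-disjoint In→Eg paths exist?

Assign every edge capacity 1; by Menger, the answer equals the max flow.
Path In→Eg (+1); total 1.
Path In→F→Eg (+1); total 2.
Path In→R3→Eg (+1); total 3.
Path In→R2→Eg (+1); total 4.
Path In→B→Eg (+1); total 5.
No residual In→Eg path; max flow = 5.
Certifying cut of size 5: {B→Eg, In→Eg, In→F, In→R2, In→R3}.

5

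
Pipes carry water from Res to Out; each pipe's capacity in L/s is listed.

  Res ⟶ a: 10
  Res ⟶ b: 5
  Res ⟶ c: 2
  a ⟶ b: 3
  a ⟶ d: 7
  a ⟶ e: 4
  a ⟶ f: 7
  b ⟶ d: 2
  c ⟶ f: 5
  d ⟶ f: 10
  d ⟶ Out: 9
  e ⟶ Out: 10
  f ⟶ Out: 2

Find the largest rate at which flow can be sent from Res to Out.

14

Augment Res→a→d→Out: bottleneck 7, flow now 7.
Augment Res→a→e→Out: bottleneck 3, flow now 10.
Augment Res→b→d→Out: bottleneck 2, flow now 12.
Augment Res→c→f→Out: bottleneck 2, flow now 14.
No augmenting path remains; maximum flow = 14.
In the residual graph, reachable from Res: {Res, b}.
Min-cut edges: Res→a (10), Res→c (2), b→d (2); capacity 10 + 2 + 2 = 14.
This cut is saturated, so no flow can exceed 14.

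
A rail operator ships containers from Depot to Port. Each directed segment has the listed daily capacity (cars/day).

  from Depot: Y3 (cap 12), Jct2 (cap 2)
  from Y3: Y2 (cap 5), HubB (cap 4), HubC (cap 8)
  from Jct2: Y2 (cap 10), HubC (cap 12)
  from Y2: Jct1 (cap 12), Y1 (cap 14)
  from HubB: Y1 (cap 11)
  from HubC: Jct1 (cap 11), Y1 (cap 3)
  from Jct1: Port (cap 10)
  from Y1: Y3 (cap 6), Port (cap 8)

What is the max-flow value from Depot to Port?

14

Augment Depot→Y3→Y2→Jct1→Port: bottleneck 5, flow now 5.
Augment Depot→Y3→HubB→Y1→Port: bottleneck 4, flow now 9.
Augment Depot→Y3→HubC→Jct1→Port: bottleneck 3, flow now 12.
Augment Depot→Jct2→Y2→Jct1→Port: bottleneck 2, flow now 14.
No augmenting path remains; maximum flow = 14.
In the residual graph, reachable from Depot: {Depot}.
Min-cut edges: Depot→Y3 (12), Depot→Jct2 (2); capacity 12 + 2 = 14.
This cut is saturated, so no flow can exceed 14.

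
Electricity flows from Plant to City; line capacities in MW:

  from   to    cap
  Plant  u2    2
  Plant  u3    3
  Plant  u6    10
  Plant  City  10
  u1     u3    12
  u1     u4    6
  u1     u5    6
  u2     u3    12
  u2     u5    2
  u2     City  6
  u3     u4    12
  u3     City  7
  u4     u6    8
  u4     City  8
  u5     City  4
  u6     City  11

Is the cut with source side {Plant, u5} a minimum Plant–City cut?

No — its capacity is 29, but the minimum cut has capacity 25.

Given cut capacity: 2 + 3 + 10 + 10 + 4 = 29.
Augment Plant→City: bottleneck 10, flow now 10.
Augment Plant→u2→City: bottleneck 2, flow now 12.
Augment Plant→u3→City: bottleneck 3, flow now 15.
Augment Plant→u6→City: bottleneck 10, flow now 25.
No augmenting path remains; maximum flow = 25.
In the residual graph, reachable from Plant: {Plant}.
Min-cut edges: Plant→u2 (2), Plant→u3 (3), Plant→u6 (10), Plant→City (10); capacity 2 + 3 + 10 + 10 = 25.
Cut capacity 29 exceeds the max flow 25, so it is not minimum.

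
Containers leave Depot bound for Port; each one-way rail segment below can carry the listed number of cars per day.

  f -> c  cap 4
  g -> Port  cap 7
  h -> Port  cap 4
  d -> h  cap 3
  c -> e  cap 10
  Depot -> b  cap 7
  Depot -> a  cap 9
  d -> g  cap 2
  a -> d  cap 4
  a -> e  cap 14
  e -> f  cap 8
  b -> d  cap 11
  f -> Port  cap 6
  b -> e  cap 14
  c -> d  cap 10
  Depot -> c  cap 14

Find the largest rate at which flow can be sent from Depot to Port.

Augment Depot→a→d→g→Port: bottleneck 2, flow now 2.
Augment Depot→a→d→h→Port: bottleneck 2, flow now 4.
Augment Depot→a→e→f→Port: bottleneck 5, flow now 9.
Augment Depot→b→d→h→Port: bottleneck 1, flow now 10.
Augment Depot→b→e→f→Port: bottleneck 1, flow now 11.
No augmenting path remains; maximum flow = 11.
In the residual graph, reachable from Depot: {Depot, a, b, c, d, e, f}.
Min-cut edges: d→g (2), d→h (3), f→Port (6); capacity 2 + 3 + 6 = 11.
This cut is saturated, so no flow can exceed 11.

11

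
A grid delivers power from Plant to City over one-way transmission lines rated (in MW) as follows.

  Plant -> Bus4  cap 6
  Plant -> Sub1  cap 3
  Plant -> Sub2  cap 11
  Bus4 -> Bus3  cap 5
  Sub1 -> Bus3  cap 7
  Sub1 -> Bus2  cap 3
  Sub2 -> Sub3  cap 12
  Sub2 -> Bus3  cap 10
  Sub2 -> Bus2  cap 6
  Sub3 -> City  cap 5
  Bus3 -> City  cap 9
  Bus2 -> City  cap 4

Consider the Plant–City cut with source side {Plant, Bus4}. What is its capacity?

Edges leaving {Plant, Bus4}: Plant→Sub1 (3), Plant→Sub2 (11), Bus4→Bus3 (5).
Cut capacity = 3 + 11 + 5 = 19.

19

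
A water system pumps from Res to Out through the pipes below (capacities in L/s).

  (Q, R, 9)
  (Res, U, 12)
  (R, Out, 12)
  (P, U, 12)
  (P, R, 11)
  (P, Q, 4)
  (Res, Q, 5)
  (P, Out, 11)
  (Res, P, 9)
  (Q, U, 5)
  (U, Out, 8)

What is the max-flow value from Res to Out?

Augment Res→P→Out: bottleneck 9, flow now 9.
Augment Res→U→Out: bottleneck 8, flow now 17.
Augment Res→Q→R→Out: bottleneck 5, flow now 22.
No augmenting path remains; maximum flow = 22.
In the residual graph, reachable from Res: {Res, U}.
Min-cut edges: Res→P (9), Res→Q (5), U→Out (8); capacity 9 + 5 + 8 = 22.
This cut is saturated, so no flow can exceed 22.

22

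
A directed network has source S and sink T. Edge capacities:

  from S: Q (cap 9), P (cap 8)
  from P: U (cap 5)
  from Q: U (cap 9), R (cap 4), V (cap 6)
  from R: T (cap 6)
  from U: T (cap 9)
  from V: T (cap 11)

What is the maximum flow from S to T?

Augment S→P→U→T: bottleneck 5, flow now 5.
Augment S→Q→R→T: bottleneck 4, flow now 9.
Augment S→Q→U→T: bottleneck 4, flow now 13.
Augment S→Q→V→T: bottleneck 1, flow now 14.
No augmenting path remains; maximum flow = 14.
In the residual graph, reachable from S: {S, P}.
Min-cut edges: S→Q (9), P→U (5); capacity 9 + 5 = 14.
This cut is saturated, so no flow can exceed 14.

14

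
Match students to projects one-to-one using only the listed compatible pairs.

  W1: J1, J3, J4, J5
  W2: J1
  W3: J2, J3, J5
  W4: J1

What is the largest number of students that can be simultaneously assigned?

3

Unit-capacity flow: source→left, listed edges, right→sink; max matching = max flow.
Augmenting path W1→J1 (+1); matched 1.
Augmenting path W3→J2 (+1); matched 2.
Augmenting path W2→J1→W1→J3 (+1); matched 3.
No augmenting path remains; maximum matching = 3.
König certificate: {W1, W3, J1} is a vertex cover of size 3 (every listed pair touches it), so no matching can be larger.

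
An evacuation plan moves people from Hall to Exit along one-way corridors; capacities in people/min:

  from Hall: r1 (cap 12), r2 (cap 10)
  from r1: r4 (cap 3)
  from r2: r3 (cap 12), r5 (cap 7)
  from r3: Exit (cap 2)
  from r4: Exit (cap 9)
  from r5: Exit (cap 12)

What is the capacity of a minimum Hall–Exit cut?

12

Augment Hall→r1→r4→Exit: bottleneck 3, flow now 3.
Augment Hall→r2→r3→Exit: bottleneck 2, flow now 5.
Augment Hall→r2→r5→Exit: bottleneck 7, flow now 12.
No augmenting path remains; maximum flow = 12.
By max-flow min-cut, the minimum cut capacity equals the max flow.
In the residual graph, reachable from Hall: {Hall, r1, r2, r3}.
Min-cut edges: r1→r4 (3), r2→r5 (7), r3→Exit (2); capacity 3 + 7 + 2 = 12.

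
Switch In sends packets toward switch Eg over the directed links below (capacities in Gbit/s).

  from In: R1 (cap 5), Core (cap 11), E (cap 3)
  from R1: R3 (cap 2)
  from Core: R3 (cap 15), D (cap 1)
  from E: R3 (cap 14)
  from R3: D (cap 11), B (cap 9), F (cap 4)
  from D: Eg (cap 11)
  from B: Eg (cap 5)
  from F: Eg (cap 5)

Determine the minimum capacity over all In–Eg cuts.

Augment In→Core→D→Eg: bottleneck 1, flow now 1.
Augment In→R1→R3→D→Eg: bottleneck 2, flow now 3.
Augment In→Core→R3→D→Eg: bottleneck 8, flow now 11.
Augment In→Core→R3→B→Eg: bottleneck 2, flow now 13.
Augment In→E→R3→B→Eg: bottleneck 3, flow now 16.
No augmenting path remains; maximum flow = 16.
By max-flow min-cut, the minimum cut capacity equals the max flow.
In the residual graph, reachable from In: {In, R1}.
Min-cut edges: In→Core (11), In→E (3), R1→R3 (2); capacity 11 + 3 + 2 = 16.

16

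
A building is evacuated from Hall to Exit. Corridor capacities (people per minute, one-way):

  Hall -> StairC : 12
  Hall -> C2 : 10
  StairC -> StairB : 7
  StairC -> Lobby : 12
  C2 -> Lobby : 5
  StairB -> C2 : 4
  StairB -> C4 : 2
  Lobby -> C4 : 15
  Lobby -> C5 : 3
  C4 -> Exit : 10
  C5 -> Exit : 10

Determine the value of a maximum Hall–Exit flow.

13

Augment Hall→StairC→StairB→C4→Exit: bottleneck 2, flow now 2.
Augment Hall→StairC→Lobby→C4→Exit: bottleneck 8, flow now 10.
Augment Hall→StairC→Lobby→C5→Exit: bottleneck 2, flow now 12.
Augment Hall→C2→Lobby→C5→Exit: bottleneck 1, flow now 13.
No augmenting path remains; maximum flow = 13.
In the residual graph, reachable from Hall: {Hall, StairC, C2, StairB, Lobby, C4}.
Min-cut edges: Lobby→C5 (3), C4→Exit (10); capacity 3 + 10 = 13.
This cut is saturated, so no flow can exceed 13.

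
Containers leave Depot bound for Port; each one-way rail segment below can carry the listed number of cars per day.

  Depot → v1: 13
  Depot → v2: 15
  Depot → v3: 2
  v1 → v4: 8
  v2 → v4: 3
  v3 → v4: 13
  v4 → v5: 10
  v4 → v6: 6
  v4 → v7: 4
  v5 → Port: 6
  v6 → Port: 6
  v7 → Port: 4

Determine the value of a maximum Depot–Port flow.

Augment Depot→v1→v4→v5→Port: bottleneck 6, flow now 6.
Augment Depot→v1→v4→v6→Port: bottleneck 2, flow now 8.
Augment Depot→v2→v4→v6→Port: bottleneck 3, flow now 11.
Augment Depot→v3→v4→v6→Port: bottleneck 1, flow now 12.
Augment Depot→v3→v4→v7→Port: bottleneck 1, flow now 13.
No augmenting path remains; maximum flow = 13.
In the residual graph, reachable from Depot: {Depot, v1, v2}.
Min-cut edges: Depot→v3 (2), v1→v4 (8), v2→v4 (3); capacity 2 + 8 + 3 = 13.
This cut is saturated, so no flow can exceed 13.

13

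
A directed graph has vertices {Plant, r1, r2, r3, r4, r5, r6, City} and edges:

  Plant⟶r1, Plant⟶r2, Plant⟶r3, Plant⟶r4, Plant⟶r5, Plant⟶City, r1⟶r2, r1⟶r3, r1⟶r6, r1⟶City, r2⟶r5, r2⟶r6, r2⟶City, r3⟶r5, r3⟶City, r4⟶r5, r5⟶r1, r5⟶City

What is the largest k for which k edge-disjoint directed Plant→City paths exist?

Assign every edge capacity 1; by Menger, the answer equals the max flow.
Path Plant→City (+1); total 1.
Path Plant→r1→City (+1); total 2.
Path Plant→r2→City (+1); total 3.
Path Plant→r3→City (+1); total 4.
Path Plant→r5→City (+1); total 5.
No residual Plant→City path; max flow = 5.
Certifying cut of size 5: {Plant→City, r1→City, r2→City, r3→City, r5→City}.

5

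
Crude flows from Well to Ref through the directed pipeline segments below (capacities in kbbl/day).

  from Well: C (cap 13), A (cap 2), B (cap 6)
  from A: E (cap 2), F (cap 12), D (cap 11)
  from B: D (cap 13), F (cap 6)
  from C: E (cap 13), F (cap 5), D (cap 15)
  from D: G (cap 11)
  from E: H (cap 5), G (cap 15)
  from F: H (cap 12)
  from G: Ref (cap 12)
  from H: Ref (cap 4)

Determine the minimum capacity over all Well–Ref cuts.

Augment Well→A→D→G→Ref: bottleneck 2, flow now 2.
Augment Well→B→D→G→Ref: bottleneck 6, flow now 8.
Augment Well→C→D→G→Ref: bottleneck 3, flow now 11.
Augment Well→C→E→G→Ref: bottleneck 1, flow now 12.
Augment Well→C→E→H→Ref: bottleneck 4, flow now 16.
No augmenting path remains; maximum flow = 16.
By max-flow min-cut, the minimum cut capacity equals the max flow.
In the residual graph, reachable from Well: {Well, A, B, C, D, E, F, G, H}.
Min-cut edges: G→Ref (12), H→Ref (4); capacity 12 + 4 = 16.

16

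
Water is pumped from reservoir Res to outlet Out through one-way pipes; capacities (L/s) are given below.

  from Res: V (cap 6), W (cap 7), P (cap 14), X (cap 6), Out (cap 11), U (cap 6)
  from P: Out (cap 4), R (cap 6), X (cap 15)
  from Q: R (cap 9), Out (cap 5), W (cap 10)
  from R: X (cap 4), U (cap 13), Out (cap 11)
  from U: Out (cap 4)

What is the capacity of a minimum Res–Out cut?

25

Augment Res→Out: bottleneck 11, flow now 11.
Augment Res→P→Out: bottleneck 4, flow now 15.
Augment Res→U→Out: bottleneck 4, flow now 19.
Augment Res→P→R→Out: bottleneck 6, flow now 25.
No augmenting path remains; maximum flow = 25.
By max-flow min-cut, the minimum cut capacity equals the max flow.
In the residual graph, reachable from Res: {Res, P, U, V, W, X}.
Min-cut edges: Res→Out (11), P→R (6), P→Out (4), U→Out (4); capacity 11 + 6 + 4 + 4 = 25.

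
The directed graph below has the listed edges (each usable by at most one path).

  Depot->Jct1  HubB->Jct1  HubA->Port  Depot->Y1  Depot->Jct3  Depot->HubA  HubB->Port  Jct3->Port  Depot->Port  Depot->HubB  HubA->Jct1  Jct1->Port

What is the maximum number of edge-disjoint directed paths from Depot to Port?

Assign every edge capacity 1; by Menger, the answer equals the max flow.
Path Depot→Port (+1); total 1.
Path Depot→HubB→Port (+1); total 2.
Path Depot→HubA→Port (+1); total 3.
Path Depot→Jct3→Port (+1); total 4.
Path Depot→Jct1→Port (+1); total 5.
No residual Depot→Port path; max flow = 5.
Certifying cut of size 5: {Depot→HubA, Depot→HubB, Depot→Jct1, Depot→Jct3, Depot→Port}.

5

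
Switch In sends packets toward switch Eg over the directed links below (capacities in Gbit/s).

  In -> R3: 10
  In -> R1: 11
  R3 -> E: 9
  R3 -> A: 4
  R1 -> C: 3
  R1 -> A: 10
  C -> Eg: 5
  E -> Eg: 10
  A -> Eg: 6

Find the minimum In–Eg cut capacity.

Augment In→R3→E→Eg: bottleneck 9, flow now 9.
Augment In→R3→A→Eg: bottleneck 1, flow now 10.
Augment In→R1→C→Eg: bottleneck 3, flow now 13.
Augment In→R1→A→Eg: bottleneck 5, flow now 18.
No augmenting path remains; maximum flow = 18.
By max-flow min-cut, the minimum cut capacity equals the max flow.
In the residual graph, reachable from In: {In, R3, R1, A}.
Min-cut edges: R3→E (9), R1→C (3), A→Eg (6); capacity 9 + 3 + 6 = 18.

18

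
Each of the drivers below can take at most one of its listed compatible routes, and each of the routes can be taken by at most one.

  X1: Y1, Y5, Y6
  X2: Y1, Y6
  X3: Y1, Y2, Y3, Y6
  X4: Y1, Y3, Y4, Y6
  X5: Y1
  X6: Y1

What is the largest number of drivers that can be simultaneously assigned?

5

Unit-capacity flow: source→left, listed edges, right→sink; max matching = max flow.
Augmenting path X1→Y1 (+1); matched 1.
Augmenting path X2→Y6 (+1); matched 2.
Augmenting path X3→Y2 (+1); matched 3.
Augmenting path X4→Y3 (+1); matched 4.
Augmenting path X5→Y1→X1→Y5 (+1); matched 5.
No augmenting path remains; maximum matching = 5.
König certificate: {X1, X2, X3, X4, Y1} is a vertex cover of size 5 (every listed pair touches it), so no matching can be larger.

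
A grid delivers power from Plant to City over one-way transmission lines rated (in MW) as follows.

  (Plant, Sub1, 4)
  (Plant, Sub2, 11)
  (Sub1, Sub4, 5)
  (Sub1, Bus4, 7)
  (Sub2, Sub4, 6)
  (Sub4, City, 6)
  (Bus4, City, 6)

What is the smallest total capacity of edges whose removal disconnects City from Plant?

10

Augment Plant→Sub1→Sub4→City: bottleneck 4, flow now 4.
Augment Plant→Sub2→Sub4→City: bottleneck 2, flow now 6.
Augment Plant→Sub2→Sub4→Sub1→Bus4→City: bottleneck 4, flow now 10. (uses reverse residual edge)
No augmenting path remains; maximum flow = 10.
By max-flow min-cut, the minimum cut capacity equals the max flow.
In the residual graph, reachable from Plant: {Plant, Sub2}.
Min-cut edges: Plant→Sub1 (4), Sub2→Sub4 (6); capacity 4 + 6 = 10.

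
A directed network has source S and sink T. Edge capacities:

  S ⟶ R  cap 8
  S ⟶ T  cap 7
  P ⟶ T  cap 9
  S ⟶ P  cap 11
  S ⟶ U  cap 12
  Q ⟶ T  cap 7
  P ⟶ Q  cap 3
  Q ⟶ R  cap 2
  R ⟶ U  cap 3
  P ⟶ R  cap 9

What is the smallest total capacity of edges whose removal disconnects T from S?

18

Augment S→T: bottleneck 7, flow now 7.
Augment S→P→T: bottleneck 9, flow now 16.
Augment S→P→Q→T: bottleneck 2, flow now 18.
No augmenting path remains; maximum flow = 18.
By max-flow min-cut, the minimum cut capacity equals the max flow.
In the residual graph, reachable from S: {S, R, U}.
Min-cut edges: S→P (11), S→T (7); capacity 11 + 7 = 18.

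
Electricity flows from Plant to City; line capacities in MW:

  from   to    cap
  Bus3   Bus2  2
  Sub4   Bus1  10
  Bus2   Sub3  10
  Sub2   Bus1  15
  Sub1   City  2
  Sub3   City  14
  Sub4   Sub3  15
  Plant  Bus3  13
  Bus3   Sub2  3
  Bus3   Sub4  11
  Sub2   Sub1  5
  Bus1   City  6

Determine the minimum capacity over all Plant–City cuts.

13

Augment Plant→Bus3→Bus2→Sub3→City: bottleneck 2, flow now 2.
Augment Plant→Bus3→Sub2→Bus1→City: bottleneck 3, flow now 5.
Augment Plant→Bus3→Sub4→Bus1→City: bottleneck 3, flow now 8.
Augment Plant→Bus3→Sub4→Sub3→City: bottleneck 5, flow now 13.
No augmenting path remains; maximum flow = 13.
By max-flow min-cut, the minimum cut capacity equals the max flow.
In the residual graph, reachable from Plant: {Plant}.
Min-cut edges: Plant→Bus3 (13); capacity 13 = 13.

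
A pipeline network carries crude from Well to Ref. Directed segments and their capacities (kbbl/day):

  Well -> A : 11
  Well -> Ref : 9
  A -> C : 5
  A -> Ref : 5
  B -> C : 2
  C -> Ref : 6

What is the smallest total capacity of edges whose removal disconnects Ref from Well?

Augment Well→Ref: bottleneck 9, flow now 9.
Augment Well→A→Ref: bottleneck 5, flow now 14.
Augment Well→A→C→Ref: bottleneck 5, flow now 19.
No augmenting path remains; maximum flow = 19.
By max-flow min-cut, the minimum cut capacity equals the max flow.
In the residual graph, reachable from Well: {Well, A}.
Min-cut edges: Well→Ref (9), A→C (5), A→Ref (5); capacity 9 + 5 + 5 = 19.

19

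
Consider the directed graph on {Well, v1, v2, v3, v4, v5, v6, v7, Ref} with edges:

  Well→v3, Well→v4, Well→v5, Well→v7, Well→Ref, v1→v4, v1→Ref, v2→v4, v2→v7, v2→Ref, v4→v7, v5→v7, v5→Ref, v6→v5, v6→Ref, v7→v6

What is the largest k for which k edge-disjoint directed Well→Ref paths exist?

3

Assign every edge capacity 1; by Menger, the answer equals the max flow.
Path Well→Ref (+1); total 1.
Path Well→v5→Ref (+1); total 2.
Path Well→v7→v6→Ref (+1); total 3.
No residual Well→Ref path; max flow = 3.
Certifying cut of size 3: {Well→Ref, Well→v5, v7→v6}.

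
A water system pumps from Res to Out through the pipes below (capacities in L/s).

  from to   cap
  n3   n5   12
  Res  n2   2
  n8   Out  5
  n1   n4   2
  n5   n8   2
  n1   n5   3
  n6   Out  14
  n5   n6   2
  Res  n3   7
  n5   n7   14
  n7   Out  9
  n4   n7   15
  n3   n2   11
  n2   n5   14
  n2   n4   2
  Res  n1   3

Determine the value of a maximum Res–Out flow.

Augment Res→n1→n4→n7→Out: bottleneck 2, flow now 2.
Augment Res→n1→n5→n6→Out: bottleneck 1, flow now 3.
Augment Res→n2→n4→n7→Out: bottleneck 2, flow now 5.
Augment Res→n3→n5→n6→Out: bottleneck 1, flow now 6.
Augment Res→n3→n5→n7→Out: bottleneck 5, flow now 11.
Augment Res→n3→n5→n8→Out: bottleneck 1, flow now 12.
No augmenting path remains; maximum flow = 12.
In the residual graph, reachable from Res: {Res}.
Min-cut edges: Res→n1 (3), Res→n2 (2), Res→n3 (7); capacity 3 + 2 + 7 = 12.
This cut is saturated, so no flow can exceed 12.

12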